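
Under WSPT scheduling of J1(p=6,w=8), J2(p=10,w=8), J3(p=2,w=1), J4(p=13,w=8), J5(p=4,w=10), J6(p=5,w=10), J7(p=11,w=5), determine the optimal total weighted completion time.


WSPT order (by p/w): J5 → J6 → J1 → J2 → J4 → J3 → J7
  J5: C=4, w·C=10×4=40
  J6: C=9, w·C=10×9=90
  J1: C=15, w·C=8×15=120
  J2: C=25, w·C=8×25=200
  J4: C=38, w·C=8×38=304
  J3: C=40, w·C=1×40=40
  J7: C=51, w·C=5×51=255
Σ w·C = 1049
= 1049


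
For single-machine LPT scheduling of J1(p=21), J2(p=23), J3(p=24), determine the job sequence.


LPT: sort by longest processing time first
  J3: p=24
  J2: p=23
  J1: p=21
Order: J3 → J2 → J1


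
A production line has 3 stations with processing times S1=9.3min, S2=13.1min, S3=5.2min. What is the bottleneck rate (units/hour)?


Bottleneck = longest station time
Station times: [9.3, 13.1, 5.2]
Max = 13.1 min
Rate = 60 / 13.1
= 4.58 units/hour (bottleneck: 13.1min)


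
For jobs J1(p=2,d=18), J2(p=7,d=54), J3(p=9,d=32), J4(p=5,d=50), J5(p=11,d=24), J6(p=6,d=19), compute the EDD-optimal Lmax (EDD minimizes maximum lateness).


EDD order: J1 → J6 → J5 → J3 → J4 → J2
Completion and lateness:
  J1: C=2, d=18, L=2-18=-16
  J6: C=8, d=19, L=8-19=-11
  J5: C=19, d=24, L=19-24=-5
  J3: C=28, d=32, L=28-32=-4
  J4: C=33, d=50, L=33-50=-17
  J2: C=40, d=54, L=40-54=-14
Lmax = max(-16, -11, -5, -4, -17, -14)
= -4


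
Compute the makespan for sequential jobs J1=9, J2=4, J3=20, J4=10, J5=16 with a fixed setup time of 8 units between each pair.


Makespan = Σ processing + (n-1) × setup
= (9 + 4 + 20 + 10 + 16) + (5-1)×8
= 59 + 32
= 91 time units


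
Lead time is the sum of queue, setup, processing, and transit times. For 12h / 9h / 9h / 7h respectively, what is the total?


Lead time = queue + setup + processing + transit
= 12 + 9 + 9 + 7
= 37 hours


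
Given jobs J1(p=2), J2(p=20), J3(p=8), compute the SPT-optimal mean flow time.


SPT order: J1 → J3 → J2
Completion times:
  J1: C=2
  J3: C=10
  J2: C=30
Sum = 42, n = 3
Mean flow = 42/3
= 14.00


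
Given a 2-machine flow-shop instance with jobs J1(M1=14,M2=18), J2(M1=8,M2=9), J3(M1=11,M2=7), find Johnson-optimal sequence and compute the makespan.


Johnson's rule:
Group 1 (M1≤M2, sort by M1): ['J2', 'J1']
Group 2 (M1>M2, sort desc M2): ['J3']
Sequence: J2 → J1 → J3
Makespan calculation:
  J2: M1 done=8, M2 done=17
  J1: M1 done=22, M2 done=40
  J3: M1 done=33, M2 done=47
= Sequence: J2 → J1 → J3, Makespan: 47


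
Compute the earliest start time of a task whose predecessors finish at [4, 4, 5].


ES = max of all predecessor completion times
Predecessors: [4, 4, 5]
ES = max(4, 4, 5)
= 5


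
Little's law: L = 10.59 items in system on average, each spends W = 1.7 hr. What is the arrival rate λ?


Little's law: L = λW → λ = L / W
= 10.59 / 1.7
= 6.23 per hour


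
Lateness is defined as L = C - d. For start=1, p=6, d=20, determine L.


Completion = 1 + 6 = 7
Lateness = C - d = 7 - 20
= -13


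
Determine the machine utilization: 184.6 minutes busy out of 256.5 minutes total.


Utilization = busy / total × 100
= 184.6 / 256.5 × 100
= 72.0%


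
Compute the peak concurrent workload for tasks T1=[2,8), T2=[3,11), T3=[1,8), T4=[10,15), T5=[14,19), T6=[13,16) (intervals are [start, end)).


Check each time point for overlaps:
  t=3: 3 tasks active (T1, T2, T3)
Max concurrent = 3


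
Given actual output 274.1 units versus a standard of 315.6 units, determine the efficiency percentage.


Efficiency = (actual / standard) × 100
= (274.1 / 315.6) × 100
= 86.9%


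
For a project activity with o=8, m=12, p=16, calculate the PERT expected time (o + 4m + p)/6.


te = (o + 4m + p) / 6
= (8 + 4×12 + 16) / 6
= (8 + 48 + 16) / 6
= 72 / 6
= 12.00


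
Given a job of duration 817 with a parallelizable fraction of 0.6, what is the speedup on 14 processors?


Amdahl's law: T_p = T × ((1-p) + p/N)
= 817 × ((1-0.6) + 0.6/14)
= 817 × (0.40 + 0.0429)
= 817 × 0.4429
= 361.81
Speedup = 817/361.81
= 2.26×


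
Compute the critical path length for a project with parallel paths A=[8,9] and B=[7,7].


Path A: 8 + 9 = 17
Path B: 7 + 7 = 14
Critical path = longest = max(17, 14)
= 17 (Path A)


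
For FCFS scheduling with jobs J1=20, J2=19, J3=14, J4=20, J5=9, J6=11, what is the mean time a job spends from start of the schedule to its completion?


Completion times:
  J1: completes at 20
  J2: completes at 39
  J3: completes at 53
  J4: completes at 73
  J5: completes at 82
  J6: completes at 93
Sum = 360
Average = 360/6
= 60.00


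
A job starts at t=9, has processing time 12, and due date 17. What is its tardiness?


Completion = start + processing = 9 + 12 = 21
Tardiness = max(0, C - d) = max(0, 21 - 17)
= max(0, 4)
= 4


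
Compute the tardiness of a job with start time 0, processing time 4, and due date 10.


Completion = start + processing = 0 + 4 = 4
Tardiness = max(0, C - d) = max(0, 4 - 10)
= max(0, -6)
= 0


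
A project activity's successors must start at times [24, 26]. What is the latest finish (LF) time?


LF = min of all successor start times
Successors start at: [24, 26]
LF = min(24, 26)
= 24


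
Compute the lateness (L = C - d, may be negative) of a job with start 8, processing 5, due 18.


Completion = 8 + 5 = 13
Lateness = C - d = 13 - 18
= -5


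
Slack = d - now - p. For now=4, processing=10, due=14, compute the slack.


Slack = due - current_time - processing
= 14 - 4 - 10
= 0


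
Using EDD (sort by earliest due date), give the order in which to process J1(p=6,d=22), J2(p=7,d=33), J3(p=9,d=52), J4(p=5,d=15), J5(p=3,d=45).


EDD: sort by earliest due date
  J4: d=15, p=5
  J1: d=22, p=6
  J2: d=33, p=7
  J5: d=45, p=3
  J3: d=52, p=9
Order: J4 → J1 → J2 → J5 → J3


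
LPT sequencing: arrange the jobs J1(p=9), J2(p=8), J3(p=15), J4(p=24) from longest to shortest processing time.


LPT: sort by longest processing time first
  J4: p=24
  J3: p=15
  J1: p=9
  J2: p=8
Order: J4 → J3 → J1 → J2


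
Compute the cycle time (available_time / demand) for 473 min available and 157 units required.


Cycle time = available time / demand
= 473 / 157
= 3.01 min/unit


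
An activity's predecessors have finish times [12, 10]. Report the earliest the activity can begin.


ES = max of all predecessor completion times
Predecessors: [12, 10]
ES = max(12, 10)
= 12


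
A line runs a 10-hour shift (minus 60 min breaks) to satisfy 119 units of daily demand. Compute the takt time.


Available = 10×60 - 60 = 540 min
Takt time = 540 / 119
= 4.54 min/unit


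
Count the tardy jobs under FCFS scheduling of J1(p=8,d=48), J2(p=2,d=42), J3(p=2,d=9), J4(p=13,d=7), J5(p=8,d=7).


Completion vs due date:
  J1: C=8, d=48 → on time
  J2: C=10, d=42 → on time
  J3: C=12, d=9 → TARDY
  J4: C=25, d=7 → TARDY
  J5: C=33, d=7 → TARDY
Tardy jobs: J3, J4, J5
Count = 3


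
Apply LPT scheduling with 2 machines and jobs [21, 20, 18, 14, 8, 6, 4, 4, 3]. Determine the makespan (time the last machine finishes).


Jobs (LPT sorted): [21, 20, 18, 14, 8, 6, 4, 4, 3]
Machines: 2
  J=21 → Machine 1 (load: 0+21=21)
  J=20 → Machine 2 (load: 0+20=20)
  J=18 → Machine 2 (load: 20+18=38)
  J=14 → Machine 1 (load: 21+14=35)
  J=8 → Machine 1 (load: 35+8=43)
  J=6 → Machine 2 (load: 38+6=44)
  J=4 → Machine 1 (load: 43+4=47)
  J=4 → Machine 2 (load: 44+4=48)
  J=3 → Machine 1 (load: 47+3=50)
Machine loads: [50, 48]
Makespan = max = 50 time units


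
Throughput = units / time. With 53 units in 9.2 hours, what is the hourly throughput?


Throughput = units / time
= 53 / 9.2
= 5.8 units/hour


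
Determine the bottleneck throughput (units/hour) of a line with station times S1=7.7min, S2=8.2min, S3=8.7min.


Bottleneck = longest station time
Station times: [7.7, 8.2, 8.7]
Max = 8.7 min
Rate = 60 / 8.7
= 6.90 units/hour (bottleneck: 8.7min)


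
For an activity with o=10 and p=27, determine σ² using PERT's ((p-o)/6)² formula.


σ² = ((p - o) / 6)² = (p - o)² / 36
= (27 - 10)² / 36
= 17² / 36
= 289 / 36
= 8.0278


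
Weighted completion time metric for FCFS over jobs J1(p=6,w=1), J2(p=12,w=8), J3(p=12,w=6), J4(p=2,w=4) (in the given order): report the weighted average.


Completion times:
  J1: C=6, w×C=1×6=6
  J2: C=18, w×C=8×18=144
  J3: C=30, w×C=6×30=180
  J4: C=32, w×C=4×32=128
Sum w×C = 458
Sum w = 19
Weighted avg = 458/19
= 24.11


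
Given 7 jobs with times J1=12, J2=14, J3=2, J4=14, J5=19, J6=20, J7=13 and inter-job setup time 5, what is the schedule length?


Makespan = Σ processing + (n-1) × setup
= (12 + 14 + 2 + 14 + 19 + 20 + 13) + (7-1)×5
= 94 + 30
= 124 time units


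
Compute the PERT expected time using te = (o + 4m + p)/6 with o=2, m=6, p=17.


te = (o + 4m + p) / 6
= (2 + 4×6 + 17) / 6
= (2 + 24 + 17) / 6
= 43 / 6
= 7.17


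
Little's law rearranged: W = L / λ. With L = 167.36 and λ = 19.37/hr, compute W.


Little's law: L = λW → W = L / λ
= 167.36 / 19.37
= 8.64 hours


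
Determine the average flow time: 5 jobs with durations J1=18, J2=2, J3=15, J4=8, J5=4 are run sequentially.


Completion times:
  J1: completes at 18
  J2: completes at 20
  J3: completes at 35
  J4: completes at 43
  J5: completes at 47
Sum = 163
Average = 163/5
= 32.60


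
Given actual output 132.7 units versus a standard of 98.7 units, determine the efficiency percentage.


Efficiency = (actual / standard) × 100
= (132.7 / 98.7) × 100
= 134.4%


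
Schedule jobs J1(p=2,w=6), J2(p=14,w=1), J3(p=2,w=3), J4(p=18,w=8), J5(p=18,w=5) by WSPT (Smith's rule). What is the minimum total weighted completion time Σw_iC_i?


WSPT order (by p/w): J1 → J3 → J4 → J5 → J2
  J1: C=2, w·C=6×2=12
  J3: C=4, w·C=3×4=12
  J4: C=22, w·C=8×22=176
  J5: C=40, w·C=5×40=200
  J2: C=54, w·C=1×54=54
Σ w·C = 454
= 454


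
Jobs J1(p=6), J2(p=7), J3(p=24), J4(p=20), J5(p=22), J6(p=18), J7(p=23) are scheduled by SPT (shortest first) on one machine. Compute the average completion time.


SPT order: J1 → J2 → J6 → J4 → J5 → J7 → J3
Completion times:
  J1: C=6
  J2: C=13
  J6: C=31
  J4: C=51
  J5: C=73
  J7: C=96
  J3: C=120
Sum = 390, n = 7
Mean flow = 390/7
= 55.71


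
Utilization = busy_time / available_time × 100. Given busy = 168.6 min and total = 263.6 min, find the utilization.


Utilization = busy / total × 100
= 168.6 / 263.6 × 100
= 64.0%


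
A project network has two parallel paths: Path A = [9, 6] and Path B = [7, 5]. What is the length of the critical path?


Path A: 9 + 6 = 15
Path B: 7 + 5 = 12
Critical path = longest = max(15, 12)
= 15 (Path A)


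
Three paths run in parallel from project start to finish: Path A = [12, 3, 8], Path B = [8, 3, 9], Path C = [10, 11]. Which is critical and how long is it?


Path A: 12 + 3 + 8 = 23
Path B: 8 + 3 + 9 = 20
Path C: 10 + 11 = 21
Critical path = longest = max(23, 20, 21)
= 23 (Path A)


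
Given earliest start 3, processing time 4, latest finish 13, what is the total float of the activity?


EF = ES + duration = 3 + 4 = 7
LS = LF - duration = 13 - 4 = 9
Total Float = LF - EF = 13 - 7
(or LS - ES = 9 - 3)
= 6


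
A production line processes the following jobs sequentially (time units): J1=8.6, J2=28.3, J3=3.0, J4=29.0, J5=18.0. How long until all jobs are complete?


Sequential makespan: sum all processing times
= 8.6 + 28.3 + 3.0 + 29.0 + 18.0
= 86.9 time units


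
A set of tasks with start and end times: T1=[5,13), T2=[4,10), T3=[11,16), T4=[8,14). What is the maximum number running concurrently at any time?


Check each time point for overlaps:
  t=8: 3 tasks active (T1, T2, T4)
Max concurrent = 3


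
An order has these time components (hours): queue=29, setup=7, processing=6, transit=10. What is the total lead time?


Lead time = queue + setup + processing + transit
= 29 + 7 + 6 + 10
= 52 hours


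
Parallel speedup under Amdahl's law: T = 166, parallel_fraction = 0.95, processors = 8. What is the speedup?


Amdahl's law: T_p = T × ((1-p) + p/N)
= 166 × ((1-0.95) + 0.95/8)
= 166 × (0.05 + 0.1187)
= 166 × 0.1688
= 28.01
Speedup = 166/28.01
= 5.93×


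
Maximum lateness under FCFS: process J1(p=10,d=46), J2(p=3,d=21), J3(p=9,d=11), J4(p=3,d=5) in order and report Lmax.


Lateness per job (L = C - d):
  J1: C=10, d=46, L=-36
  J2: C=13, d=21, L=-8
  J3: C=22, d=11, L=11
  J4: C=25, d=5, L=20
Lmax = max(-36, -8, 11, 20)
= 20


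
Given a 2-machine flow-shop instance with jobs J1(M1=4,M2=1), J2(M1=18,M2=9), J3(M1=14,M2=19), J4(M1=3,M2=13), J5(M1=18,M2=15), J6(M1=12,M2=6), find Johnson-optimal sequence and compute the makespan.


Johnson's rule:
Group 1 (M1≤M2, sort by M1): ['J4', 'J3']
Group 2 (M1>M2, sort desc M2): ['J5', 'J2', 'J6', 'J1']
Sequence: J4 → J3 → J5 → J2 → J6 → J1
Makespan calculation:
  J4: M1 done=3, M2 done=16
  J3: M1 done=17, M2 done=36
  J5: M1 done=35, M2 done=51
  J2: M1 done=53, M2 done=62
  J6: M1 done=65, M2 done=71
  J1: M1 done=69, M2 done=72
= Sequence: J4 → J3 → J5 → J2 → J6 → J1, Makespan: 72


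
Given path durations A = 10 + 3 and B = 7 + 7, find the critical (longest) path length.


Path A: 10 + 3 = 13
Path B: 7 + 7 = 14
Critical path = longest = max(13, 14)
= 14 (Path B)


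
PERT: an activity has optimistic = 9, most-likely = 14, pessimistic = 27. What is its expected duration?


te = (o + 4m + p) / 6
= (9 + 4×14 + 27) / 6
= (9 + 56 + 27) / 6
= 92 / 6
= 15.33


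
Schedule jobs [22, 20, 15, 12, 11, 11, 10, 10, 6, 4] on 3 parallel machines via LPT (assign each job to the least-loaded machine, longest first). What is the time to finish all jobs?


Jobs (LPT sorted): [22, 20, 15, 12, 11, 11, 10, 10, 6, 4]
Machines: 3
  J=22 → Machine 1 (load: 0+22=22)
  J=20 → Machine 2 (load: 0+20=20)
  J=15 → Machine 3 (load: 0+15=15)
  J=12 → Machine 3 (load: 15+12=27)
  J=11 → Machine 2 (load: 20+11=31)
  J=11 → Machine 1 (load: 22+11=33)
  J=10 → Machine 3 (load: 27+10=37)
  J=10 → Machine 2 (load: 31+10=41)
  J=6 → Machine 1 (load: 33+6=39)
  J=4 → Machine 3 (load: 37+4=41)
Machine loads: [39, 41, 41]
Makespan = max = 41 time units


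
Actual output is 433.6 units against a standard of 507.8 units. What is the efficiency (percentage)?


Efficiency = (actual / standard) × 100
= (433.6 / 507.8) × 100
= 85.4%


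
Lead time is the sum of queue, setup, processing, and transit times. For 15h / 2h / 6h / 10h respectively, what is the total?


Lead time = queue + setup + processing + transit
= 15 + 2 + 6 + 10
= 33 hours


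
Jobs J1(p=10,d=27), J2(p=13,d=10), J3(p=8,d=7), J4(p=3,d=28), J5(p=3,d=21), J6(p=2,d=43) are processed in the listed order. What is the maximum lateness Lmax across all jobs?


Lateness per job (L = C - d):
  J1: C=10, d=27, L=-17
  J2: C=23, d=10, L=13
  J3: C=31, d=7, L=24
  J4: C=34, d=28, L=6
  J5: C=37, d=21, L=16
  J6: C=39, d=43, L=-4
Lmax = max(-17, 13, 24, 6, 16, -4)
= 24


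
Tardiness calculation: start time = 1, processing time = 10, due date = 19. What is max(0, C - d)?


Completion = start + processing = 1 + 10 = 11
Tardiness = max(0, C - d) = max(0, 11 - 19)
= max(0, -8)
= 0


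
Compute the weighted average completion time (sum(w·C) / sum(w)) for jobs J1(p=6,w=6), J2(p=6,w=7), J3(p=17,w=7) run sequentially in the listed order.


Completion times:
  J1: C=6, w×C=6×6=36
  J2: C=12, w×C=7×12=84
  J3: C=29, w×C=7×29=203
Sum w×C = 323
Sum w = 20
Weighted avg = 323/20
= 16.15


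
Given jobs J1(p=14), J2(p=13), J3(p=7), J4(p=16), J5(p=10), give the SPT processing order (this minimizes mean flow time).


SPT: sort by shortest processing time
  J3: p=7
  J5: p=10
  J2: p=13
  J1: p=14
  J4: p=16
Order: J3 → J5 → J2 → J1 → J4


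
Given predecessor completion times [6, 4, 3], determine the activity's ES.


ES = max of all predecessor completion times
Predecessors: [6, 4, 3]
ES = max(6, 4, 3)
= 6


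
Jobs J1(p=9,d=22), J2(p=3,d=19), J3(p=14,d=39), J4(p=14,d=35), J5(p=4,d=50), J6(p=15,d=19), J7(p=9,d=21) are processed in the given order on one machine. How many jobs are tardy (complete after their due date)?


Completion vs due date:
  J1: C=9, d=22 → on time
  J2: C=12, d=19 → on time
  J3: C=26, d=39 → on time
  J4: C=40, d=35 → TARDY
  J5: C=44, d=50 → on time
  J6: C=59, d=19 → TARDY
  J7: C=68, d=21 → TARDY
Tardy jobs: J4, J6, J7
Count = 3


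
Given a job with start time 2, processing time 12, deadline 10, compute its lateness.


Completion = 2 + 12 = 14
Lateness = C - d = 14 - 10
= 4


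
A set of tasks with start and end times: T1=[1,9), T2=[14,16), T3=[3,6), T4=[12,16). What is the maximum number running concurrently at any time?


Check each time point for overlaps:
  t=3: 2 tasks active (T1, T3)
Max concurrent = 2


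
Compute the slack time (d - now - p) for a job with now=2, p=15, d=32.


Slack = due - current_time - processing
= 32 - 2 - 15
= 15


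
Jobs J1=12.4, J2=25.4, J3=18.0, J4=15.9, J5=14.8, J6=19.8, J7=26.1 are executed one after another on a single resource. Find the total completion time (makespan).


Sequential makespan: sum all processing times
= 12.4 + 25.4 + 18.0 + 15.9 + 14.8 + 19.8 + 26.1
= 132.4 time units


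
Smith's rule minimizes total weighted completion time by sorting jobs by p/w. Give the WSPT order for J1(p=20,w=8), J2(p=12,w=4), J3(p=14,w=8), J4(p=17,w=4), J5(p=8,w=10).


WSPT (Smith's rule): sort by p/w ascending
  J5: p/w = 8/10 = 0.800
  J3: p/w = 14/8 = 1.750
  J1: p/w = 20/8 = 2.500
  J2: p/w = 12/4 = 3.000
  J4: p/w = 17/4 = 4.250
Order: J5 → J3 → J1 → J2 → J4


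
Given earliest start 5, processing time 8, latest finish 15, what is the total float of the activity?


EF = ES + duration = 5 + 8 = 13
LS = LF - duration = 15 - 8 = 7
Total Float = LF - EF = 15 - 13
(or LS - ES = 7 - 5)
= 2


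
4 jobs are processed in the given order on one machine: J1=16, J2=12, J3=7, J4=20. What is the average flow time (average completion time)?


Completion times:
  J1: completes at 16
  J2: completes at 28
  J3: completes at 35
  J4: completes at 55
Sum = 134
Average = 134/4
= 33.50


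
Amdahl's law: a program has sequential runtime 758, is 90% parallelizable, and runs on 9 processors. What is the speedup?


Amdahl's law: T_p = T × ((1-p) + p/N)
= 758 × ((1-0.9) + 0.9/9)
= 758 × (0.10 + 0.1000)
= 758 × 0.2000
= 151.60
Speedup = 758/151.60
= 5.00×


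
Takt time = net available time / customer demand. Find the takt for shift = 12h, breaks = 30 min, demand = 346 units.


Available = 12×60 - 30 = 690 min
Takt time = 690 / 346
= 1.99 min/unit


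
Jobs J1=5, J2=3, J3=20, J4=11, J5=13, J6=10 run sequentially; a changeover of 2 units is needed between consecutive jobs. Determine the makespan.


Makespan = Σ processing + (n-1) × setup
= (5 + 3 + 20 + 11 + 13 + 10) + (6-1)×2
= 62 + 10
= 72 time units


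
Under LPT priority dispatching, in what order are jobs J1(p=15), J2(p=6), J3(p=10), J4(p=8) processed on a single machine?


LPT: sort by longest processing time first
  J1: p=15
  J3: p=10
  J4: p=8
  J2: p=6
Order: J1 → J3 → J4 → J2


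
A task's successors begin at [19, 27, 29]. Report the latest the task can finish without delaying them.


LF = min of all successor start times
Successors start at: [19, 27, 29]
LF = min(19, 27, 29)
= 19


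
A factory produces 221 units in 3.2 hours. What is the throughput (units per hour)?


Throughput = units / time
= 221 / 3.2
= 69.1 units/hour


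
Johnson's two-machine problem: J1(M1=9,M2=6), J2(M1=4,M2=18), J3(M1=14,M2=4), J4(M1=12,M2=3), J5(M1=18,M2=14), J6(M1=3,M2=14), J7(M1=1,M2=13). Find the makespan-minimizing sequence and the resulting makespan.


Johnson's rule:
Group 1 (M1≤M2, sort by M1): ['J7', 'J6', 'J2']
Group 2 (M1>M2, sort desc M2): ['J5', 'J1', 'J3', 'J4']
Sequence: J7 → J6 → J2 → J5 → J1 → J3 → J4
Makespan calculation:
  J7: M1 done=1, M2 done=14
  J6: M1 done=4, M2 done=28
  J2: M1 done=8, M2 done=46
  J5: M1 done=26, M2 done=60
  J1: M1 done=35, M2 done=66
  J3: M1 done=49, M2 done=70
  J4: M1 done=61, M2 done=73
= Sequence: J7 → J6 → J2 → J5 → J1 → J3 → J4, Makespan: 73


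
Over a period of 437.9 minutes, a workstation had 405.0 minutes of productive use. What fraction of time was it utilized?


Utilization = busy / total × 100
= 405.0 / 437.9 × 100
= 92.5%


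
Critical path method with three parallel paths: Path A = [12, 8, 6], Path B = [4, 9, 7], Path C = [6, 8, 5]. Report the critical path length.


Path A: 12 + 8 + 6 = 26
Path B: 4 + 9 + 7 = 20
Path C: 6 + 8 + 5 = 19
Critical path = longest = max(26, 20, 19)
= 26 (Path A)


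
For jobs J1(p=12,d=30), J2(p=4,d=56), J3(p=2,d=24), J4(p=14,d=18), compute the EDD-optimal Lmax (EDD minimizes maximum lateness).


EDD order: J4 → J3 → J1 → J2
Completion and lateness:
  J4: C=14, d=18, L=14-18=-4
  J3: C=16, d=24, L=16-24=-8
  J1: C=28, d=30, L=28-30=-2
  J2: C=32, d=56, L=32-56=-24
Lmax = max(-4, -8, -2, -24)
= -2


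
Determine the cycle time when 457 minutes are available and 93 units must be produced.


Cycle time = available time / demand
= 457 / 93
= 4.91 min/unit


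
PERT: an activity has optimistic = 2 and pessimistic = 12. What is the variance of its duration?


σ² = ((p - o) / 6)² = (p - o)² / 36
= (12 - 2)² / 36
= 10² / 36
= 100 / 36
= 2.7778


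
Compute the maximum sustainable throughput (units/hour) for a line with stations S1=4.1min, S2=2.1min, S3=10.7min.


Bottleneck = longest station time
Station times: [4.1, 2.1, 10.7]
Max = 10.7 min
Rate = 60 / 10.7
= 5.61 units/hour (bottleneck: 10.7min)


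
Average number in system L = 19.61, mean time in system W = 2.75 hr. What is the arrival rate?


Little's law: L = λW → λ = L / W
= 19.61 / 2.75
= 7.13 per hour


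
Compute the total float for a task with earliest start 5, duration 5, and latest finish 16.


EF = ES + duration = 5 + 5 = 10
LS = LF - duration = 16 - 5 = 11
Total Float = LF - EF = 16 - 10
(or LS - ES = 11 - 5)
= 6


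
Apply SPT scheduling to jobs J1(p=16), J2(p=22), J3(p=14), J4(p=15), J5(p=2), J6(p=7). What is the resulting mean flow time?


SPT order: J5 → J6 → J3 → J4 → J1 → J2
Completion times:
  J5: C=2
  J6: C=9
  J3: C=23
  J4: C=38
  J1: C=54
  J2: C=76
Sum = 202, n = 6
Mean flow = 202/6
= 33.67


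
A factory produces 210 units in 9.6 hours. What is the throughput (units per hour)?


Throughput = units / time
= 210 / 9.6
= 21.9 units/hour


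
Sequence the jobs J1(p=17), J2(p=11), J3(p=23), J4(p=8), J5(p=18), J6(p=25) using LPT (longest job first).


LPT: sort by longest processing time first
  J6: p=25
  J3: p=23
  J5: p=18
  J1: p=17
  J2: p=11
  J4: p=8
Order: J6 → J3 → J5 → J1 → J2 → J4


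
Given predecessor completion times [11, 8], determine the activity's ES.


ES = max of all predecessor completion times
Predecessors: [11, 8]
ES = max(11, 8)
= 11


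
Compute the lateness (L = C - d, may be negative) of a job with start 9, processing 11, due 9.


Completion = 9 + 11 = 20
Lateness = C - d = 20 - 9
= 11


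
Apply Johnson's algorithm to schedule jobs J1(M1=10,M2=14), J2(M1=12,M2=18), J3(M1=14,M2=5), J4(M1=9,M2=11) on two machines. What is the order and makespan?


Johnson's rule:
Group 1 (M1≤M2, sort by M1): ['J4', 'J1', 'J2']
Group 2 (M1>M2, sort desc M2): ['J3']
Sequence: J4 → J1 → J2 → J3
Makespan calculation:
  J4: M1 done=9, M2 done=20
  J1: M1 done=19, M2 done=34
  J2: M1 done=31, M2 done=52
  J3: M1 done=45, M2 done=57
= Sequence: J4 → J1 → J2 → J3, Makespan: 57


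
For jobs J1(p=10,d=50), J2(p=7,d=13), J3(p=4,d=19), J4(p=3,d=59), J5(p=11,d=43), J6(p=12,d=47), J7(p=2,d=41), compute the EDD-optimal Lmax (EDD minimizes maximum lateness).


EDD order: J2 → J3 → J7 → J5 → J6 → J1 → J4
Completion and lateness:
  J2: C=7, d=13, L=7-13=-6
  J3: C=11, d=19, L=11-19=-8
  J7: C=13, d=41, L=13-41=-28
  J5: C=24, d=43, L=24-43=-19
  J6: C=36, d=47, L=36-47=-11
  J1: C=46, d=50, L=46-50=-4
  J4: C=49, d=59, L=49-59=-10
Lmax = max(-6, -8, -28, -19, -11, -4, -10)
= -4


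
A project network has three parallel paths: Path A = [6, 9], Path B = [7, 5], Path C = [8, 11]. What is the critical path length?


Path A: 6 + 9 = 15
Path B: 7 + 5 = 12
Path C: 8 + 11 = 19
Critical path = longest = max(15, 12, 19)
= 19 (Path C)


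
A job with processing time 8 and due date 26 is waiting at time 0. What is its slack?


Slack = due - current_time - processing
= 26 - 0 - 8
= 18


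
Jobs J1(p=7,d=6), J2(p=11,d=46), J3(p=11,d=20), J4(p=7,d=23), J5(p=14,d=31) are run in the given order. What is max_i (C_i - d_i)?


Lateness per job (L = C - d):
  J1: C=7, d=6, L=1
  J2: C=18, d=46, L=-28
  J3: C=29, d=20, L=9
  J4: C=36, d=23, L=13
  J5: C=50, d=31, L=19
Lmax = max(1, -28, 9, 13, 19)
= 19


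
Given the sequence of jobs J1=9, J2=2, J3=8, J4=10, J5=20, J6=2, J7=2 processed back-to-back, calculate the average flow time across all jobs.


Completion times:
  J1: completes at 9
  J2: completes at 11
  J3: completes at 19
  J4: completes at 29
  J5: completes at 49
  J6: completes at 51
  J7: completes at 53
Sum = 221
Average = 221/7
= 31.57


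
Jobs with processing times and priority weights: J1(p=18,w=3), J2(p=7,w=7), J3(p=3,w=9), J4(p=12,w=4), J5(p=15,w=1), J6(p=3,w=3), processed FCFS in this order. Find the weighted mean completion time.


Completion times:
  J1: C=18, w×C=3×18=54
  J2: C=25, w×C=7×25=175
  J3: C=28, w×C=9×28=252
  J4: C=40, w×C=4×40=160
  J5: C=55, w×C=1×55=55
  J6: C=58, w×C=3×58=174
Sum w×C = 870
Sum w = 27
Weighted avg = 870/27
= 32.22


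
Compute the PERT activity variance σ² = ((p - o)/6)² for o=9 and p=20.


σ² = ((p - o) / 6)² = (p - o)² / 36
= (20 - 9)² / 36
= 11² / 36
= 121 / 36
= 3.3611


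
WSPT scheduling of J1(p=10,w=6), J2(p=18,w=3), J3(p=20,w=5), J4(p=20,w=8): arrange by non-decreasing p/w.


WSPT (Smith's rule): sort by p/w ascending
  J1: p/w = 10/6 = 1.667
  J4: p/w = 20/8 = 2.500
  J3: p/w = 20/5 = 4.000
  J2: p/w = 18/3 = 6.000
Order: J1 → J4 → J3 → J2


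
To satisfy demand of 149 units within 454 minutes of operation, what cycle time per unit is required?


Cycle time = available time / demand
= 454 / 149
= 3.05 min/unit


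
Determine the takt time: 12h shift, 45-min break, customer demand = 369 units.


Available = 12×60 - 45 = 675 min
Takt time = 675 / 369
= 1.83 min/unit


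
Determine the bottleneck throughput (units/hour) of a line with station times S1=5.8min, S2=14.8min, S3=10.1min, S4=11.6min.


Bottleneck = longest station time
Station times: [5.8, 14.8, 10.1, 11.6]
Max = 14.8 min
Rate = 60 / 14.8
= 4.05 units/hour (bottleneck: 14.8min)


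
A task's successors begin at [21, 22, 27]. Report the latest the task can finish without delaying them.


LF = min of all successor start times
Successors start at: [21, 22, 27]
LF = min(21, 22, 27)
= 21


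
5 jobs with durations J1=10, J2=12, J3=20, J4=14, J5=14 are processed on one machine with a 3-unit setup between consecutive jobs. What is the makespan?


Makespan = Σ processing + (n-1) × setup
= (10 + 12 + 20 + 14 + 14) + (5-1)×3
= 70 + 12
= 82 time units


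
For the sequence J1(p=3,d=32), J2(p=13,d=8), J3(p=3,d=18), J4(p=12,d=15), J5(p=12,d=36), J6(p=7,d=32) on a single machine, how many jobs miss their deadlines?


Completion vs due date:
  J1: C=3, d=32 → on time
  J2: C=16, d=8 → TARDY
  J3: C=19, d=18 → TARDY
  J4: C=31, d=15 → TARDY
  J5: C=43, d=36 → TARDY
  J6: C=50, d=32 → TARDY
Tardy jobs: J2, J3, J4, J5, J6
Count = 5


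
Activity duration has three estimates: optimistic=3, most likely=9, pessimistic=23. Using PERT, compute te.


te = (o + 4m + p) / 6
= (3 + 4×9 + 23) / 6
= (3 + 36 + 23) / 6
= 62 / 6
= 10.33


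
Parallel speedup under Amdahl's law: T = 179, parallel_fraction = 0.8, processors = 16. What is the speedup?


Amdahl's law: T_p = T × ((1-p) + p/N)
= 179 × ((1-0.8) + 0.8/16)
= 179 × (0.20 + 0.0500)
= 179 × 0.2500
= 44.75
Speedup = 179/44.75
= 4.00×


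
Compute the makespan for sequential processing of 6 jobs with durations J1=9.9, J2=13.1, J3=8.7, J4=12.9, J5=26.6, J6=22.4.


Sequential makespan: sum all processing times
= 9.9 + 13.1 + 8.7 + 12.9 + 26.6 + 22.4
= 93.6 time units


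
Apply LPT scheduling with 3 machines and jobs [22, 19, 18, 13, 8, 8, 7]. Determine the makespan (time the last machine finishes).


Jobs (LPT sorted): [22, 19, 18, 13, 8, 8, 7]
Machines: 3
  J=22 → Machine 1 (load: 0+22=22)
  J=19 → Machine 2 (load: 0+19=19)
  J=18 → Machine 3 (load: 0+18=18)
  J=13 → Machine 3 (load: 18+13=31)
  J=8 → Machine 2 (load: 19+8=27)
  J=8 → Machine 1 (load: 22+8=30)
  J=7 → Machine 2 (load: 27+7=34)
Machine loads: [30, 34, 31]
Makespan = max = 34 time units


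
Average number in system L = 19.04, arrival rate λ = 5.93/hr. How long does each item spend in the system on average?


Little's law: L = λW → W = L / λ
= 19.04 / 5.93
= 3.21 hours


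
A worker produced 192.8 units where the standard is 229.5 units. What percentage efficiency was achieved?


Efficiency = (actual / standard) × 100
= (192.8 / 229.5) × 100
= 84.0%


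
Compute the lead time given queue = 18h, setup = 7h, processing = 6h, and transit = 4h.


Lead time = queue + setup + processing + transit
= 18 + 7 + 6 + 4
= 35 hours


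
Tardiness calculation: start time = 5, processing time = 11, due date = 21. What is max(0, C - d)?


Completion = start + processing = 5 + 11 = 16
Tardiness = max(0, C - d) = max(0, 16 - 21)
= max(0, -5)
= 0


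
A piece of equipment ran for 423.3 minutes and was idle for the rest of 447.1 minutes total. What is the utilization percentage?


Utilization = busy / total × 100
= 423.3 / 447.1 × 100
= 94.7%


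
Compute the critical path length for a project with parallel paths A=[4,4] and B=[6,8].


Path A: 4 + 4 = 8
Path B: 6 + 8 = 14
Critical path = longest = max(8, 14)
= 14 (Path B)


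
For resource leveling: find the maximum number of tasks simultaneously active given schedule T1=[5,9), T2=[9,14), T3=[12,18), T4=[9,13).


Check each time point for overlaps:
  t=12: 3 tasks active (T2, T3, T4)
Max concurrent = 3


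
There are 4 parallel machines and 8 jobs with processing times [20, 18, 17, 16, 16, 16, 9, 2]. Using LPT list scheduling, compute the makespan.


Jobs (LPT sorted): [20, 18, 17, 16, 16, 16, 9, 2]
Machines: 4
  J=20 → Machine 1 (load: 0+20=20)
  J=18 → Machine 2 (load: 0+18=18)
  J=17 → Machine 3 (load: 0+17=17)
  J=16 → Machine 4 (load: 0+16=16)
  J=16 → Machine 4 (load: 16+16=32)
  J=16 → Machine 3 (load: 17+16=33)
  J=9 → Machine 2 (load: 18+9=27)
  J=2 → Machine 1 (load: 20+2=22)
Machine loads: [22, 27, 33, 32]
Makespan = max = 33 time units


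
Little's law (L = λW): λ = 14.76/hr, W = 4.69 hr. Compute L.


Little's law: L = λ × W
= 14.76 × 4.69
= 69.22


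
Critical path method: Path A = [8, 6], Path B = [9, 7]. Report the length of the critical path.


Path A: 8 + 6 = 14
Path B: 9 + 7 = 16
Critical path = longest = max(14, 16)
= 16 (Path B)


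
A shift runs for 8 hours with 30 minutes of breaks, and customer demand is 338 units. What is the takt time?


Available = 8×60 - 30 = 450 min
Takt time = 450 / 338
= 1.33 min/unit


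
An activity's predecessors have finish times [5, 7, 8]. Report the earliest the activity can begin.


ES = max of all predecessor completion times
Predecessors: [5, 7, 8]
ES = max(5, 7, 8)
= 8


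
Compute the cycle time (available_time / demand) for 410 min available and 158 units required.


Cycle time = available time / demand
= 410 / 158
= 2.59 min/unit


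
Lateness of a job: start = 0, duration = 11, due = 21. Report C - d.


Completion = 0 + 11 = 11
Lateness = C - d = 11 - 21
= -10


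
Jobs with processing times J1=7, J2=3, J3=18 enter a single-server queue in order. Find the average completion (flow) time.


Completion times:
  J1: completes at 7
  J2: completes at 10
  J3: completes at 28
Sum = 45
Average = 45/3
= 15.00


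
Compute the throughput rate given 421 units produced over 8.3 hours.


Throughput = units / time
= 421 / 8.3
= 50.7 units/hour


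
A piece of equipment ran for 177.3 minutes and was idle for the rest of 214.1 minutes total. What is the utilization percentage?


Utilization = busy / total × 100
= 177.3 / 214.1 × 100
= 82.8%


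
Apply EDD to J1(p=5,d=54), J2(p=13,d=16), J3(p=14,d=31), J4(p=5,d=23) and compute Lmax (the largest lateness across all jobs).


EDD order: J2 → J4 → J3 → J1
Completion and lateness:
  J2: C=13, d=16, L=13-16=-3
  J4: C=18, d=23, L=18-23=-5
  J3: C=32, d=31, L=32-31=1
  J1: C=37, d=54, L=37-54=-17
Lmax = max(-3, -5, 1, -17)
= 1


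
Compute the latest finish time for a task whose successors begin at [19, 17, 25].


LF = min of all successor start times
Successors start at: [19, 17, 25]
LF = min(19, 17, 25)
= 17


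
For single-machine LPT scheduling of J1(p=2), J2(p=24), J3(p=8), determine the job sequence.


LPT: sort by longest processing time first
  J2: p=24
  J3: p=8
  J1: p=2
Order: J2 → J3 → J1


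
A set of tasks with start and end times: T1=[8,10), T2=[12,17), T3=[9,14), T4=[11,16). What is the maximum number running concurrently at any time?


Check each time point for overlaps:
  t=12: 3 tasks active (T2, T3, T4)
Max concurrent = 3


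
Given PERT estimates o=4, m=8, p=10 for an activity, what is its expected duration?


te = (o + 4m + p) / 6
= (4 + 4×8 + 10) / 6
= (4 + 32 + 10) / 6
= 46 / 6
= 7.67


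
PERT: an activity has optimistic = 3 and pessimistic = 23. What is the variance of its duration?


σ² = ((p - o) / 6)² = (p - o)² / 36
= (23 - 3)² / 36
= 20² / 36
= 400 / 36
= 11.1111


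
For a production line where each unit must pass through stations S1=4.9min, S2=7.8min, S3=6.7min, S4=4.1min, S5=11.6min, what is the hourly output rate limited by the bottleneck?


Bottleneck = longest station time
Station times: [4.9, 7.8, 6.7, 4.1, 11.6]
Max = 11.6 min
Rate = 60 / 11.6
= 5.17 units/hour (bottleneck: 11.6min)


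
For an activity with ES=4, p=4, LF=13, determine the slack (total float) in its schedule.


EF = ES + duration = 4 + 4 = 8
LS = LF - duration = 13 - 4 = 9
Total Float = LF - EF = 13 - 8
(or LS - ES = 9 - 4)
= 5


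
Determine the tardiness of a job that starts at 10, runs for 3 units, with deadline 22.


Completion = start + processing = 10 + 3 = 13
Tardiness = max(0, C - d) = max(0, 13 - 22)
= max(0, -9)
= 0


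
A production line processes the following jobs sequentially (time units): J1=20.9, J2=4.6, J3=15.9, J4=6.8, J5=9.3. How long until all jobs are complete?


Sequential makespan: sum all processing times
= 20.9 + 4.6 + 15.9 + 6.8 + 9.3
= 57.5 time units


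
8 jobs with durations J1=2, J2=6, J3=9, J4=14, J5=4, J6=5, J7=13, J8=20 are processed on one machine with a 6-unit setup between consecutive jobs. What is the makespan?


Makespan = Σ processing + (n-1) × setup
= (2 + 6 + 9 + 14 + 4 + 5 + 13 + 20) + (8-1)×6
= 73 + 42
= 115 time units


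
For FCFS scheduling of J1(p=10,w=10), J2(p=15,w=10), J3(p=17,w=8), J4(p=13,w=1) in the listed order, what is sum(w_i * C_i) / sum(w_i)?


Completion times:
  J1: C=10, w×C=10×10=100
  J2: C=25, w×C=10×25=250
  J3: C=42, w×C=8×42=336
  J4: C=55, w×C=1×55=55
Sum w×C = 741
Sum w = 29
Weighted avg = 741/29
= 25.55


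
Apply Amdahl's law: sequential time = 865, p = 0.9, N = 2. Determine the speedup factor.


Amdahl's law: T_p = T × ((1-p) + p/N)
= 865 × ((1-0.9) + 0.9/2)
= 865 × (0.10 + 0.4500)
= 865 × 0.5500
= 475.75
Speedup = 865/475.75
= 1.82×


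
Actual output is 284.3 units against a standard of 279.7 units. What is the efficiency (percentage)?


Efficiency = (actual / standard) × 100
= (284.3 / 279.7) × 100
= 101.6%


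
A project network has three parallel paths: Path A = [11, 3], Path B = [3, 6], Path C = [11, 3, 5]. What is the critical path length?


Path A: 11 + 3 = 14
Path B: 3 + 6 = 9
Path C: 11 + 3 + 5 = 19
Critical path = longest = max(14, 9, 19)
= 19 (Path C)


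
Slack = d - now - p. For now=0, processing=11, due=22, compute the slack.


Slack = due - current_time - processing
= 22 - 0 - 11
= 11


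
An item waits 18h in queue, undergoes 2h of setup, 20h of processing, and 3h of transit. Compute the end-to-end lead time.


Lead time = queue + setup + processing + transit
= 18 + 2 + 20 + 3
= 43 hours


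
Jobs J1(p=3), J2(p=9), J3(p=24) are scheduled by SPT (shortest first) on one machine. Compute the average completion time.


SPT order: J1 → J2 → J3
Completion times:
  J1: C=3
  J2: C=12
  J3: C=36
Sum = 51, n = 3
Mean flow = 51/3
= 17.00


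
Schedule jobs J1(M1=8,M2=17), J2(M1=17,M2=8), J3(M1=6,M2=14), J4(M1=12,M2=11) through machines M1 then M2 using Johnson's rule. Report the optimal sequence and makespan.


Johnson's rule:
Group 1 (M1≤M2, sort by M1): ['J3', 'J1']
Group 2 (M1>M2, sort desc M2): ['J4', 'J2']
Sequence: J3 → J1 → J4 → J2
Makespan calculation:
  J3: M1 done=6, M2 done=20
  J1: M1 done=14, M2 done=37
  J4: M1 done=26, M2 done=48
  J2: M1 done=43, M2 done=56
= Sequence: J3 → J1 → J4 → J2, Makespan: 56


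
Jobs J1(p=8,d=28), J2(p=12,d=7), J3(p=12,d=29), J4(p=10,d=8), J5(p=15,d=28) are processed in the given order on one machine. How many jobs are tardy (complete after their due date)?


Completion vs due date:
  J1: C=8, d=28 → on time
  J2: C=20, d=7 → TARDY
  J3: C=32, d=29 → TARDY
  J4: C=42, d=8 → TARDY
  J5: C=57, d=28 → TARDY
Tardy jobs: J2, J3, J4, J5
Count = 4


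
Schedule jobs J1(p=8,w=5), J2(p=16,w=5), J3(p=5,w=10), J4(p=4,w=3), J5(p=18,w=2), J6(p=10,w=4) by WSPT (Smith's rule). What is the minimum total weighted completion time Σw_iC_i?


WSPT order (by p/w): J3 → J4 → J1 → J6 → J2 → J5
  J3: C=5, w·C=10×5=50
  J4: C=9, w·C=3×9=27
  J1: C=17, w·C=5×17=85
  J6: C=27, w·C=4×27=108
  J2: C=43, w·C=5×43=215
  J5: C=61, w·C=2×61=122
Σ w·C = 607
= 607


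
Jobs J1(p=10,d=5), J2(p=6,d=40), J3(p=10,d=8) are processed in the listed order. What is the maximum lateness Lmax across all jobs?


Lateness per job (L = C - d):
  J1: C=10, d=5, L=5
  J2: C=16, d=40, L=-24
  J3: C=26, d=8, L=18
Lmax = max(5, -24, 18)
= 18


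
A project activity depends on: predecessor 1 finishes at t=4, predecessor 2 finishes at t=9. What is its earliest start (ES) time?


ES = max of all predecessor completion times
Predecessors: [4, 9]
ES = max(4, 9)
= 9


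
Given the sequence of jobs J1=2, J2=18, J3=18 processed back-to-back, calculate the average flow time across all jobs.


Completion times:
  J1: completes at 2
  J2: completes at 20
  J3: completes at 38
Sum = 60
Average = 60/3
= 20.00


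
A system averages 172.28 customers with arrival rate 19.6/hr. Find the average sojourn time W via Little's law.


Little's law: L = λW → W = L / λ
= 172.28 / 19.6
= 8.79 hours


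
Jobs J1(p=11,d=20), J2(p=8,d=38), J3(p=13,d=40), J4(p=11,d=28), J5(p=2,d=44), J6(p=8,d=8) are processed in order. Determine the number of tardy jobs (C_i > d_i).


Completion vs due date:
  J1: C=11, d=20 → on time
  J2: C=19, d=38 → on time
  J3: C=32, d=40 → on time
  J4: C=43, d=28 → TARDY
  J5: C=45, d=44 → TARDY
  J6: C=53, d=8 → TARDY
Tardy jobs: J4, J5, J6
Count = 3


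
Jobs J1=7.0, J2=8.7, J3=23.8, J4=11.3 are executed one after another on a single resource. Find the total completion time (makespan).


Sequential makespan: sum all processing times
= 7.0 + 8.7 + 23.8 + 11.3
= 50.8 time units
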